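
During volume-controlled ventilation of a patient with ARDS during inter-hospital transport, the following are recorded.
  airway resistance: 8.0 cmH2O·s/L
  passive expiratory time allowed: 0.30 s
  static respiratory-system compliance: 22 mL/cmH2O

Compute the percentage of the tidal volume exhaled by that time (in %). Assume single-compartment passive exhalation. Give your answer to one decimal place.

81.8

τ = R × C = 8.0 × 22 mL/cmH2O = 8.0 × 0.022 L/cmH2O = 0.176 s.
Passive exhalation: V(t)/V₀ = e^(−t/τ) = e^(−0.30/0.176) = 0.1819.
Fraction exhaled = 1 − 0.1819 = 0.8181 → 81.81%.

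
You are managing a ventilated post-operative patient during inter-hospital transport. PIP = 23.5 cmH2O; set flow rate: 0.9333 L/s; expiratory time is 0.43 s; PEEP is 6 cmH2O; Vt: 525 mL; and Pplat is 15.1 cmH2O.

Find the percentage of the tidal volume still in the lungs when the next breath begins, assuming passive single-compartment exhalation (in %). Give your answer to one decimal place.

43.7

R = (PIP − Pplat)/V̇ = (23.5 − 15.1) / 0.9333 = 8.4/0.9333 = 9.0 cmH2O·s/L.
C = Vt/(Pplat − PEEP) = 525.0 / (15.1 − 6) = 525.0/9.1 = 57.692 mL/cmH2O.
τ = R × C = 9.0 × 0.05769 L/cmH2O = 0.5192 s.
Fraction remaining at end-expiration = e^(−Te/τ) = e^(−0.43/0.5192) = 0.4368 → 43.68%.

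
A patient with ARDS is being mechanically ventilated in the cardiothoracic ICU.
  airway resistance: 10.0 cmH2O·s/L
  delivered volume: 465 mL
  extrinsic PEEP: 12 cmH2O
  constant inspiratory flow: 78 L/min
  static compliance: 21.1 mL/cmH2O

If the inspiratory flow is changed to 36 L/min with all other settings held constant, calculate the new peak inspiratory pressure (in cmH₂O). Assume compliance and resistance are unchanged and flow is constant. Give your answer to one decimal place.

40.0

Flow: 78 L/min ÷ 60 = 1.3 L/s.
New flow: 36 L/min ÷ 60 = 0.6 L/s.
PIP = Vt/C + R·V̇ + PEEP (constant-flow equation of motion).
Only the resistive term changes: ΔPIP = R × ΔV̇ = 10.0 × (0.6 − 1.3) = 10.0 × -0.7 = -7.0 cmH2O.
Original PIP = 465/21.1 + 10.0×1.3 + 12 = 47.038 cmH2O; new PIP = 47.038 + (-7.0) = 40.038 cmH2O.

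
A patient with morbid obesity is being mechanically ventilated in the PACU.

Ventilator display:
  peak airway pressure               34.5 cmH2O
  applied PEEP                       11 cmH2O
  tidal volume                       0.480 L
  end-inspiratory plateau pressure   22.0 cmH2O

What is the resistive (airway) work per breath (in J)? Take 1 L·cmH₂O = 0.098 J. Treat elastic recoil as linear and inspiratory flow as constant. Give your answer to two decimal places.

0.59

With constant inspiratory flow the resistive pressure is constant at PIP − Pplat = 34.5 − 22.0 = 12.5 cmH2O, so resistive work = 12.5 × 0.480 = 6.0 L·cmH2O.
× 0.098 J/(L·cmH2O) → 0.588 J.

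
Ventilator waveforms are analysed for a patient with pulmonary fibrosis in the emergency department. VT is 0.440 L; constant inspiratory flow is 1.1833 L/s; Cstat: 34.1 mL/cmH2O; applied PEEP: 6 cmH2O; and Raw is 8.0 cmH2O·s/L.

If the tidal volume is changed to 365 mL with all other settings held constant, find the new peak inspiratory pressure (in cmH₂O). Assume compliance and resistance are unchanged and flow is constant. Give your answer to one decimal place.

PIP = Vt/C + R·V̇ + PEEP (constant-flow equation of motion).
Only the elastic term changes: ΔPIP = ΔVt / C = (365 − 440) / 34.1 = -2.199 cmH2O.
Original PIP = 440/34.1 + 8.0×1.1833 + 6 = 28.37 cmH2O; new PIP = 28.37 + (-2.199) = 26.171 cmH2O.

26.2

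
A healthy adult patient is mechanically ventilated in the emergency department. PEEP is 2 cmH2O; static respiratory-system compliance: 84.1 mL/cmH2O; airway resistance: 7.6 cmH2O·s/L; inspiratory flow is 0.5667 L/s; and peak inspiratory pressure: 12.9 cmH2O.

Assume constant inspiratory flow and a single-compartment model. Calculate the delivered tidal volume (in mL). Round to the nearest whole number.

554

Equation of motion (constant flow): PIP = Vt/C + R·V̇ + PEEP.
Vt/C = PIP − R·V̇ − PEEP = 12.9 − 4.307 − 2 = 6.593 cmH2O.
Vt = C × 6.593 = 84.1 × 6.593 = 554.47 mL.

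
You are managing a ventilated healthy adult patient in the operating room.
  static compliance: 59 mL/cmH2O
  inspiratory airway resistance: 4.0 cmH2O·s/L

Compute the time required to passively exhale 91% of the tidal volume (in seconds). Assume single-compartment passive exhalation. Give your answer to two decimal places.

0.57

τ = R × C = 4.0 × 59 mL/cmH2O = 4.0 × 0.059 L/cmH2O = 0.236 s.
Exhaled fraction f = 1 − e^(−t/τ) → t = −τ·ln(1 − f) = −0.236·ln(0.09) = 0.5683 s.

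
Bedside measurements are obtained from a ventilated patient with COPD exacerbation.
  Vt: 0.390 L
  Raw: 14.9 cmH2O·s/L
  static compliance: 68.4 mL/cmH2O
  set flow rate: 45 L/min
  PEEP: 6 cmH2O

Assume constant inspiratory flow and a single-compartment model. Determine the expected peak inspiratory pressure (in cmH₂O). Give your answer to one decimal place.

Flow: 45 L/min ÷ 60 = 0.75 L/s.
Equation of motion (constant flow): PIP = Vt/C + R·V̇ + PEEP.
PIP = 390/68.4 + 14.9×0.75 + 6 = 5.702 + 11.175 + 6 = 22.877 cmH2O.

22.9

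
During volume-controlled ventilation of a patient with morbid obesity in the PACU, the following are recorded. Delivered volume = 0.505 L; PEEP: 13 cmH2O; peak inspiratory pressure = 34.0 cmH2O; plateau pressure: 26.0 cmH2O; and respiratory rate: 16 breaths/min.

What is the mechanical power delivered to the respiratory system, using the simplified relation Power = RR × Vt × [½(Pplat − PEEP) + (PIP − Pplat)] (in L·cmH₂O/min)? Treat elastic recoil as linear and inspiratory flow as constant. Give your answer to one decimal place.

117.2

Per-breath work = Vt × [½(Pplat−PEEP) + (PIP−Pplat)] = 0.505 × [0.5×13.0 + 8.0] = 0.505 × 14.5 = 7.323 L·cmH2O.
Power = 16 × 7.323 = 117.17 L·cmH2O/min.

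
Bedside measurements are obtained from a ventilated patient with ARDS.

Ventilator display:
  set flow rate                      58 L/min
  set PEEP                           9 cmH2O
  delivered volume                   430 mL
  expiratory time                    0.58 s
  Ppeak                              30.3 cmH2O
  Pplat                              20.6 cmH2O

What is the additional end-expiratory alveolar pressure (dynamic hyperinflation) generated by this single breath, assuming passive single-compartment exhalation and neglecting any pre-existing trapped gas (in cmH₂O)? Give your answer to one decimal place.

2.4

Flow: 58 L/min ÷ 60 = 0.9667 L/s.
R = (PIP − Pplat)/V̇ = (30.3 − 20.6) / 0.9667 = 9.7/0.9667 = 10.034 cmH2O·s/L.
C = Vt/(Pplat − PEEP) = 430.0 / (20.6 − 9) = 430.0/11.6 = 37.069 mL/cmH2O.
τ = R × C = 10.034 × 0.03707 L/cmH2O = 0.372 s.
Fraction remaining = e^(−Te/τ) = e^(−0.58/0.372) = 0.2103; trapped volume = 430.0 × 0.2103 = 90.429 mL.
Additional alveolar pressure from trapping ≈ V_trapped / C = 90.429 / 37.069 = 2.439 cmH2O.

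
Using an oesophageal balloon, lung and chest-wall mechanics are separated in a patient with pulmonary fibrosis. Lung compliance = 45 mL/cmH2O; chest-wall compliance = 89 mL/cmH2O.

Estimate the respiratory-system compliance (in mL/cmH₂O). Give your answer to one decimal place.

29.9

Lung and chest wall are elastances in series: 1/Crs = 1/CL + 1/Ccw.
1/Crs = 1/45 + 1/89 = 0.03346.
Crs = 29.886 mL/cmH2O.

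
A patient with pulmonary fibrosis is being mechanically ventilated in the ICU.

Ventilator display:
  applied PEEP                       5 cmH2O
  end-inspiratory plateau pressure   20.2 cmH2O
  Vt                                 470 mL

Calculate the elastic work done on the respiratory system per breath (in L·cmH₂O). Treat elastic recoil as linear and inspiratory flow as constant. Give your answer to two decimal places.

3.57

Elastic work ≈ ½ × (Pplat − PEEP) × Vt = 0.5 × (20.2 − 5) × 0.470 L = 0.5 × 15.2 × 0.470 = 3.572 L·cmH2O.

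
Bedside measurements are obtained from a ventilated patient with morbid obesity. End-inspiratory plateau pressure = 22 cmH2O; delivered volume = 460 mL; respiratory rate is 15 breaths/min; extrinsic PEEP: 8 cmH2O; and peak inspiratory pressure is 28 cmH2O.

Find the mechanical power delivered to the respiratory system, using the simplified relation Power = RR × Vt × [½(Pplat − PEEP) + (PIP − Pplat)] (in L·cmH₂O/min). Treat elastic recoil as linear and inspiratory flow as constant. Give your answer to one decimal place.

89.7

Per-breath work = Vt × [½(Pplat−PEEP) + (PIP−Pplat)] = 0.460 × [0.5×14.0 + 6.0] = 0.460 × 13.0 = 5.98 L·cmH2O.
Power = 15 × 5.98 = 89.7 L·cmH2O/min.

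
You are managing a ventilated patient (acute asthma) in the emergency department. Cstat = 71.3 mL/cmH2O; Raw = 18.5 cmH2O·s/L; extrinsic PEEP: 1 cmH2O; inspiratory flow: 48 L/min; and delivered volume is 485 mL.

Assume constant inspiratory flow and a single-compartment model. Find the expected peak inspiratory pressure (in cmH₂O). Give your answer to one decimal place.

Flow: 48 L/min ÷ 60 = 0.8 L/s.
Equation of motion (constant flow): PIP = Vt/C + R·V̇ + PEEP.
PIP = 485/71.3 + 18.5×0.8 + 1 = 6.802 + 14.8 + 1 = 22.602 cmH2O.

22.6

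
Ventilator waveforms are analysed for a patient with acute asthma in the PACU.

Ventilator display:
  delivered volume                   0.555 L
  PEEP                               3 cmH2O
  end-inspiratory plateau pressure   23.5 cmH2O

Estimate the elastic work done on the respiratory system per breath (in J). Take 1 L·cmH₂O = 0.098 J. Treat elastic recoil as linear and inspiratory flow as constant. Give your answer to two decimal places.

0.56

Elastic work ≈ ½ × (Pplat − PEEP) × Vt = 0.5 × (23.5 − 3) × 0.555 L = 0.5 × 20.5 × 0.555 = 5.689 L·cmH2O.
× 0.098 J/(L·cmH2O) → 0.5575 J.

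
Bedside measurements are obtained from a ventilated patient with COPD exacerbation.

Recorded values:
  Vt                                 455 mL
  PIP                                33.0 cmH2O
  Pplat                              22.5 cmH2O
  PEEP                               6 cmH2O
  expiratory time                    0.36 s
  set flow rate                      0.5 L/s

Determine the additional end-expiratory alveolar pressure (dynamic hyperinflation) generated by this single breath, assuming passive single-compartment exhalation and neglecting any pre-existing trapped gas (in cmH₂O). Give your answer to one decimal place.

R = (PIP − Pplat)/V̇ = (33.0 − 22.5) / 0.5 = 10.5/0.5 = 21.0 cmH2O·s/L.
C = Vt/(Pplat − PEEP) = 455.0 / (22.5 − 6) = 455.0/16.5 = 27.576 mL/cmH2O.
τ = R × C = 21.0 × 0.02758 L/cmH2O = 0.5792 s.
Fraction remaining = e^(−Te/τ) = e^(−0.36/0.5792) = 0.5371; trapped volume = 455.0 × 0.5371 = 244.38 mL.
Additional alveolar pressure from trapping ≈ V_trapped / C = 244.38 / 27.576 = 8.862 cmH2O.

8.9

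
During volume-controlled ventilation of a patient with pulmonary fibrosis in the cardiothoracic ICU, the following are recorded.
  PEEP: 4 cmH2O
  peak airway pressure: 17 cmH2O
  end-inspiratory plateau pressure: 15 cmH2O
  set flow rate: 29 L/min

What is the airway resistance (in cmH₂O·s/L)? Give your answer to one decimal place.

4.1

Flow: 29 L/min ÷ 60 = 0.4833 L/s.
Raw = (PIP − Pplat) / flow = (17 − 15) / 0.4833 = 2.0 / 0.4833 = 4.138 cmH2O·s/L.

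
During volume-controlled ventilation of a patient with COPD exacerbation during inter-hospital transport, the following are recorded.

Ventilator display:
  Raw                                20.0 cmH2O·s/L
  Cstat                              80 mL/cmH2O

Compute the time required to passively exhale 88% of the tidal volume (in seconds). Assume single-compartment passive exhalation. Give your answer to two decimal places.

τ = R × C = 20.0 × 80 mL/cmH2O = 20.0 × 0.080 L/cmH2O = 1.6 s.
Exhaled fraction f = 1 − e^(−t/τ) → t = −τ·ln(1 − f) = −1.6·ln(0.12) = 3.392 s.

3.39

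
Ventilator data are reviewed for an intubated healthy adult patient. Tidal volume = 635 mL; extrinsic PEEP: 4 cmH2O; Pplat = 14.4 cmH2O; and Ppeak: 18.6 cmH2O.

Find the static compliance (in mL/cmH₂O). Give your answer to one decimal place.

61.1

Cstat = Vt / (Pplat − PEEP) = 635 / (14.4 − 4) = 635 / 10.4 = 61.058 mL/cmH2O.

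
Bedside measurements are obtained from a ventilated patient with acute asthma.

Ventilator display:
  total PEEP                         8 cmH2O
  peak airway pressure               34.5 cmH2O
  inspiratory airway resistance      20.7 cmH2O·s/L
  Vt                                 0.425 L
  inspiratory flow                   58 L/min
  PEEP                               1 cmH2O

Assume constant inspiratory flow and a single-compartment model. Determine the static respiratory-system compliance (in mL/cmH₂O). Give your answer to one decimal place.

Flow: 58 L/min ÷ 60 = 0.9667 L/s.
Total PEEP = 8 cmH2O (set 1 + intrinsic 7); this is the baseline alveolar pressure.
Equation of motion (constant flow): PIP = Vt/C + R·V̇ + PEEP.
Vt/C = PIP − R·V̇ − PEEP = 34.5 − 20.7×0.9667 − 8 = 34.5 − 20.011 − 8 = 6.489 cmH2O.
C = Vt / 6.489 = 425 / 6.489 = 65.495 mL/cmH2O.

65.5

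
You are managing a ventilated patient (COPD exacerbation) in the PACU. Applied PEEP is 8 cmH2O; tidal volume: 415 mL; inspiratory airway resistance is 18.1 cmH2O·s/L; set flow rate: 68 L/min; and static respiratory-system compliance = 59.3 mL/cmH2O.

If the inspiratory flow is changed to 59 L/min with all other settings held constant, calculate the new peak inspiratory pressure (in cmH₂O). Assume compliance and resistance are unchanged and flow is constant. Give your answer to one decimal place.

32.8

Flow: 68 L/min ÷ 60 = 1.1333 L/s.
New flow: 59 L/min ÷ 60 = 0.9833 L/s.
PIP = Vt/C + R·V̇ + PEEP (constant-flow equation of motion).
Only the resistive term changes: ΔPIP = R × ΔV̇ = 18.1 × (0.9833 − 1.1333) = 18.1 × -0.15 = -2.715 cmH2O.
Original PIP = 415/59.3 + 18.1×1.1333 + 8 = 35.511 cmH2O; new PIP = 35.511 + (-2.715) = 32.796 cmH2O.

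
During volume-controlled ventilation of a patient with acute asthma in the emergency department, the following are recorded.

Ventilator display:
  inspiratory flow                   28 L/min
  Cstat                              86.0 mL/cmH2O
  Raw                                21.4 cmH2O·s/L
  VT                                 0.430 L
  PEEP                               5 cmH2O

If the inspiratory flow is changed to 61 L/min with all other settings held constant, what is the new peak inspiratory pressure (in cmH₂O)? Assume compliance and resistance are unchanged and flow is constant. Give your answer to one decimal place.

31.8

Flow: 28 L/min ÷ 60 = 0.4667 L/s.
New flow: 61 L/min ÷ 60 = 1.0167 L/s.
PIP = Vt/C + R·V̇ + PEEP (constant-flow equation of motion).
Only the resistive term changes: ΔPIP = R × ΔV̇ = 21.4 × (1.0167 − 0.4667) = 21.4 × 0.55 = 11.77 cmH2O.
Original PIP = 430/86.0 + 21.4×0.4667 + 5 = 19.987 cmH2O; new PIP = 19.987 + (11.77) = 31.757 cmH2O.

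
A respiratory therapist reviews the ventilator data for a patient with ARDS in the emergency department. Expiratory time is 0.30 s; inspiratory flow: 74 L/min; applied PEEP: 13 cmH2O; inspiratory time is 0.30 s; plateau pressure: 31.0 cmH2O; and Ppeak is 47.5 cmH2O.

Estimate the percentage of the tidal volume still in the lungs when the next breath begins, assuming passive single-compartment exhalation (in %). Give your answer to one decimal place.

Flow: 74 L/min ÷ 60 = 1.2333 L/s.
Vt = flow × Ti = 1.2333 L/s × 0.30 s × 1000 mL/L = 369.99 mL.
R = (PIP − Pplat)/V̇ = (47.5 − 31.0) / 1.2333 = 16.5/1.2333 = 13.379 cmH2O·s/L.
C = Vt/(Pplat − PEEP) = 369.99 / (31.0 − 13) = 369.99/18.0 = 20.555 mL/cmH2O.
τ = R × C = 13.379 × 0.02056 L/cmH2O = 0.2751 s.
Fraction remaining at end-expiration = e^(−Te/τ) = e^(−0.30/0.2751) = 0.336 → 33.6%.

33.6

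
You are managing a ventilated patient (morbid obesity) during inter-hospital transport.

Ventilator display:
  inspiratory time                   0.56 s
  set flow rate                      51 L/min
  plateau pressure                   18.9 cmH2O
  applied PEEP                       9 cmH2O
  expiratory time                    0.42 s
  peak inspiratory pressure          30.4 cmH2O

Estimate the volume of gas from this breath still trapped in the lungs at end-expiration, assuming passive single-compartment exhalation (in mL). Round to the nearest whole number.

Flow: 51 L/min ÷ 60 = 0.85 L/s.
Vt = flow × Ti = 0.85 L/s × 0.56 s × 1000 mL/L = 476.0 mL.
R = (PIP − Pplat)/V̇ = (30.4 − 18.9) / 0.85 = 11.5/0.85 = 13.529 cmH2O·s/L.
C = Vt/(Pplat − PEEP) = 476.0 / (18.9 − 9) = 476.0/9.9 = 48.081 mL/cmH2O.
τ = R × C = 13.529 × 0.04808 L/cmH2O = 0.6505 s.
Fraction remaining = e^(−Te/τ) = e^(−0.42/0.6505) = 0.5243.
Trapped volume = 476.0 × 0.5243 = 249.57 mL.

250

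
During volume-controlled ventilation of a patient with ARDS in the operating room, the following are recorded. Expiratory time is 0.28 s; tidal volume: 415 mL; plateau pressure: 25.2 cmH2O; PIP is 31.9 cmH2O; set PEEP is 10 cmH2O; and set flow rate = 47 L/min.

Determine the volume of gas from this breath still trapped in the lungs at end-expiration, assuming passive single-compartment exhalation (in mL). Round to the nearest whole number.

125

Flow: 47 L/min ÷ 60 = 0.7833 L/s.
R = (PIP − Pplat)/V̇ = (31.9 − 25.2) / 0.7833 = 6.7/0.7833 = 8.554 cmH2O·s/L.
C = Vt/(Pplat − PEEP) = 415.0 / (25.2 − 10) = 415.0/15.2 = 27.303 mL/cmH2O.
τ = R × C = 8.554 × 0.0273 L/cmH2O = 0.2335 s.
Fraction remaining = e^(−Te/τ) = e^(−0.28/0.2335) = 0.3015.
Trapped volume = 415.0 × 0.3015 = 125.12 mL.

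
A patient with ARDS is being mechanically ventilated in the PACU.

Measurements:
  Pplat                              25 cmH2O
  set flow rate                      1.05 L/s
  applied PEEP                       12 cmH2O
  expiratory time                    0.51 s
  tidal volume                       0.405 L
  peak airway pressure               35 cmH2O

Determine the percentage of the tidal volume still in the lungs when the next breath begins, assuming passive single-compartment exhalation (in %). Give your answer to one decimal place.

R = (PIP − Pplat)/V̇ = (35 − 25) / 1.05 = 10.0/1.05 = 9.524 cmH2O·s/L.
C = Vt/(Pplat − PEEP) = 405.0 / (25 − 12) = 405.0/13.0 = 31.154 mL/cmH2O.
τ = R × C = 9.524 × 0.03115 L/cmH2O = 0.2967 s.
Fraction remaining at end-expiration = e^(−Te/τ) = e^(−0.51/0.2967) = 0.1793 → 17.93%.

17.9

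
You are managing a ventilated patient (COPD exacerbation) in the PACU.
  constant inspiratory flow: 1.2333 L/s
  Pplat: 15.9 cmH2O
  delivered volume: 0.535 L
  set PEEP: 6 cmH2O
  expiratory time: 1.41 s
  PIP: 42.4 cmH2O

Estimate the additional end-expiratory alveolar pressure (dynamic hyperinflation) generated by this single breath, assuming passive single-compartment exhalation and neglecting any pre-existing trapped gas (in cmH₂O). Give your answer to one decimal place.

R = (PIP − Pplat)/V̇ = (42.4 − 15.9) / 1.2333 = 26.5/1.2333 = 21.487 cmH2O·s/L.
C = Vt/(Pplat − PEEP) = 535.0 / (15.9 − 6) = 535.0/9.9 = 54.04 mL/cmH2O.
τ = R × C = 21.487 × 0.05404 L/cmH2O = 1.161 s.
Fraction remaining = e^(−Te/τ) = e^(−1.41/1.161) = 0.2969; trapped volume = 535.0 × 0.2969 = 158.84 mL.
Additional alveolar pressure from trapping ≈ V_trapped / C = 158.84 / 54.04 = 2.939 cmH2O.

2.9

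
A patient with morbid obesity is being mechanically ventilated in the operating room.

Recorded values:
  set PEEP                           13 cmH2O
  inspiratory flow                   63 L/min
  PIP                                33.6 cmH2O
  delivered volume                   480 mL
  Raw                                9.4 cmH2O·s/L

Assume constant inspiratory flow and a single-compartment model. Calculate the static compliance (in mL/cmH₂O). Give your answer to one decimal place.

Flow: 63 L/min ÷ 60 = 1.05 L/s.
Equation of motion (constant flow): PIP = Vt/C + R·V̇ + PEEP.
Vt/C = PIP − R·V̇ − PEEP = 33.6 − 9.4×1.05 − 13 = 33.6 − 9.87 − 13 = 10.73 cmH2O.
C = Vt / 10.73 = 480 / 10.73 = 44.734 mL/cmH2O.

44.7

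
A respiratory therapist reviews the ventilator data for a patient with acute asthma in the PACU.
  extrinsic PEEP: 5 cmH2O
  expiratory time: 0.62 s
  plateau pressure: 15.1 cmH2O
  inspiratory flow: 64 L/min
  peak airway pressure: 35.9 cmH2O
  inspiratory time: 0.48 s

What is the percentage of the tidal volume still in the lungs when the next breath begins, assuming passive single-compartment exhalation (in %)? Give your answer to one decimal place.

53.4

Flow: 64 L/min ÷ 60 = 1.0667 L/s.
Vt = flow × Ti = 1.0667 L/s × 0.48 s × 1000 mL/L = 512.02 mL.
R = (PIP − Pplat)/V̇ = (35.9 − 15.1) / 1.0667 = 20.8/1.0667 = 19.499 cmH2O·s/L.
C = Vt/(Pplat − PEEP) = 512.02 / (15.1 − 5) = 512.02/10.1 = 50.695 mL/cmH2O.
τ = R × C = 19.499 × 0.0507 L/cmH2O = 0.9886 s.
Fraction remaining at end-expiration = e^(−Te/τ) = e^(−0.62/0.9886) = 0.5341 → 53.41%.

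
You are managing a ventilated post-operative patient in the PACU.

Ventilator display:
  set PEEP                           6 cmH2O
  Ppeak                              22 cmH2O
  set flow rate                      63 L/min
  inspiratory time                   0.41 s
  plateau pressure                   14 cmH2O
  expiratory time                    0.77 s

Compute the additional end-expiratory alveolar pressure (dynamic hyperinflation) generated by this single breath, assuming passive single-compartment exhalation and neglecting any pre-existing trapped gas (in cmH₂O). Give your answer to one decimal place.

1.2

Flow: 63 L/min ÷ 60 = 1.05 L/s.
Vt = flow × Ti = 1.05 L/s × 0.41 s × 1000 mL/L = 430.5 mL.
R = (PIP − Pplat)/V̇ = (22 − 14) / 1.05 = 8.0/1.05 = 7.619 cmH2O·s/L.
C = Vt/(Pplat − PEEP) = 430.5 / (14 − 6) = 430.5/8.0 = 53.813 mL/cmH2O.
τ = R × C = 7.619 × 0.05381 L/cmH2O = 0.41 s.
Fraction remaining = e^(−Te/τ) = e^(−0.77/0.41) = 0.1529; trapped volume = 430.5 × 0.1529 = 65.823 mL.
Additional alveolar pressure from trapping ≈ V_trapped / C = 65.823 / 53.813 = 1.223 cmH2O.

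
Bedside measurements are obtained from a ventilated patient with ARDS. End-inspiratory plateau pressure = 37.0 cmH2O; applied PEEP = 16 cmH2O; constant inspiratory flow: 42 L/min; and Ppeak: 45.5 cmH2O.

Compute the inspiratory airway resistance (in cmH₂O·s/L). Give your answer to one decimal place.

12.1

Flow: 42 L/min ÷ 60 = 0.7 L/s.
Raw = (PIP − Pplat) / flow = (45.5 − 37.0) / 0.7 = 8.5 / 0.7 = 12.143 cmH2O·s/L.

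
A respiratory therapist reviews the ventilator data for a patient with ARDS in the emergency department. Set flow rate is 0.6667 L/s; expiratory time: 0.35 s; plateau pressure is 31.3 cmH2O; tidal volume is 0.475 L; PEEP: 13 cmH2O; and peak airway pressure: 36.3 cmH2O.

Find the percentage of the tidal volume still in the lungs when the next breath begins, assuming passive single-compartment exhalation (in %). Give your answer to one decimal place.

16.6

R = (PIP − Pplat)/V̇ = (36.3 − 31.3) / 0.6667 = 5.0/0.6667 = 7.5 cmH2O·s/L.
C = Vt/(Pplat − PEEP) = 475.0 / (31.3 − 13) = 475.0/18.3 = 25.956 mL/cmH2O.
τ = R × C = 7.5 × 0.02596 L/cmH2O = 0.1947 s.
Fraction remaining at end-expiration = e^(−Te/τ) = e^(−0.35/0.1947) = 0.1657 → 16.57%.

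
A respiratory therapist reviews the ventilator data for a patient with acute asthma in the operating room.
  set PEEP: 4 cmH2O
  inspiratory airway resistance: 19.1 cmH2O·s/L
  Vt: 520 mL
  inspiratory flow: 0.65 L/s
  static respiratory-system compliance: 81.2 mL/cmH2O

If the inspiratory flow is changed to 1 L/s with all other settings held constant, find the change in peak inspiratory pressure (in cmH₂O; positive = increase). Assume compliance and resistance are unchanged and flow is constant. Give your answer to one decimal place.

PIP = Vt/C + R·V̇ + PEEP (constant-flow equation of motion).
Only the resistive term changes: ΔPIP = R × ΔV̇ = 19.1 × (1 − 0.65) = 19.1 × 0.35 = 6.685 cmH2O.

6.7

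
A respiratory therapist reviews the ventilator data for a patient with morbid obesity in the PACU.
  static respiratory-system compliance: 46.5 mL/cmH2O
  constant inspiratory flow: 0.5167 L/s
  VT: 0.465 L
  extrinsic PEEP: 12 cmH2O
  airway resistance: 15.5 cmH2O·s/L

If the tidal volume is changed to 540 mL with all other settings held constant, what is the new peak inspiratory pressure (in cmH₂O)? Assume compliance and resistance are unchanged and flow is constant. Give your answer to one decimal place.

PIP = Vt/C + R·V̇ + PEEP (constant-flow equation of motion).
Only the elastic term changes: ΔPIP = ΔVt / C = (540 − 465) / 46.5 = 1.613 cmH2O.
Original PIP = 465/46.5 + 15.5×0.5167 + 12 = 30.009 cmH2O; new PIP = 30.009 + (1.613) = 31.622 cmH2O.

31.6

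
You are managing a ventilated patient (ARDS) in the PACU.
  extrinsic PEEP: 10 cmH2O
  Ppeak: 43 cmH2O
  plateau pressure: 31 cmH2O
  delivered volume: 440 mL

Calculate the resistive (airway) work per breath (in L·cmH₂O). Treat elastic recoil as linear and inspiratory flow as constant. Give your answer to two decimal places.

5.28

With constant inspiratory flow the resistive pressure is constant at PIP − Pplat = 43 − 31 = 12.0 cmH2O, so resistive work = 12.0 × 0.440 = 5.28 L·cmH2O.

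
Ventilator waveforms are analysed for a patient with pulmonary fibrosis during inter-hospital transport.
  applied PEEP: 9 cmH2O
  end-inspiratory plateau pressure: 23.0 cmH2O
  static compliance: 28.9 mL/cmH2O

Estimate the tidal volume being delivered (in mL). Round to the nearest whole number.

405

Vt = Cstat × (Pplat − PEEP) = 28.9 × (23.0 − 9) = 28.9 × 14.0 = 404.6 mL.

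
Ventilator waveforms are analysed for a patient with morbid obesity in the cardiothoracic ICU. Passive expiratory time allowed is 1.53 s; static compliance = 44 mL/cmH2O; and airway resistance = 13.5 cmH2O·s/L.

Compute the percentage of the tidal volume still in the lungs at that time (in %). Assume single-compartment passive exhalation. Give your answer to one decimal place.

τ = R × C = 13.5 × 44 mL/cmH2O = 13.5 × 0.044 L/cmH2O = 0.594 s.
Passive exhalation: V(t)/V₀ = e^(−t/τ) = e^(−1.53/0.594) = 0.0761.
Fraction remaining = 0.0761 → 7.61%.

7.6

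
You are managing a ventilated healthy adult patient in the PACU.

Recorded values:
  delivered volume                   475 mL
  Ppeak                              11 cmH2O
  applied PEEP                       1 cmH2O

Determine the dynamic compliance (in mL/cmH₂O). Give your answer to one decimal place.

47.5

Dynamic compliance = Vt / (PIP − PEEP) = 475 / (11 − 1) = 475 / 10.0 = 47.5 mL/cmH2O.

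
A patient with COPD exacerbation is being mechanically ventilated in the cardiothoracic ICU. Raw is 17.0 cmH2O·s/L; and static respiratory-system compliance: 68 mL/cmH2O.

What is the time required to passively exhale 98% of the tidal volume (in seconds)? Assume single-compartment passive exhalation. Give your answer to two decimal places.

4.52

τ = R × C = 17.0 × 68 mL/cmH2O = 17.0 × 0.068 L/cmH2O = 1.156 s.
Exhaled fraction f = 1 − e^(−t/τ) → t = −τ·ln(1 − f) = −1.156·ln(0.02) = 4.522 s.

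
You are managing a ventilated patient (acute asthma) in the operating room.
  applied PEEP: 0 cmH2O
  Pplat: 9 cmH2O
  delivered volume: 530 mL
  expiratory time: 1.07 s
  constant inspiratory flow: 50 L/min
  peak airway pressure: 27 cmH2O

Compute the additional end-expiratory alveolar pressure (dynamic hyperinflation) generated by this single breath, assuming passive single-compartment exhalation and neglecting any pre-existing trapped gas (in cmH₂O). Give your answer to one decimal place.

3.9

Flow: 50 L/min ÷ 60 = 0.8333 L/s.
R = (PIP − Pplat)/V̇ = (27 − 9) / 0.8333 = 18.0/0.8333 = 21.601 cmH2O·s/L.
C = Vt/(Pplat − PEEP) = 530.0 / (9 − 0) = 530.0/9.0 = 58.889 mL/cmH2O.
τ = R × C = 21.601 × 0.05889 L/cmH2O = 1.272 s.
Fraction remaining = e^(−Te/τ) = e^(−1.07/1.272) = 0.4312; trapped volume = 530.0 × 0.4312 = 228.54 mL.
Additional alveolar pressure from trapping ≈ V_trapped / C = 228.54 / 58.889 = 3.881 cmH2O.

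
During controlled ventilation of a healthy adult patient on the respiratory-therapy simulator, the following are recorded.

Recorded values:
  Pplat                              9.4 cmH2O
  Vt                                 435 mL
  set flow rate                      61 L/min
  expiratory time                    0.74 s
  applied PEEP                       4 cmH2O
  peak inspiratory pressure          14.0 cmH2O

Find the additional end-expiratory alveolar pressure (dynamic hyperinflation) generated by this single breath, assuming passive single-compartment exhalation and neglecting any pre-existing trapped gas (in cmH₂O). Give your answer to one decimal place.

Flow: 61 L/min ÷ 60 = 1.0167 L/s.
R = (PIP − Pplat)/V̇ = (14.0 − 9.4) / 1.0167 = 4.6/1.0167 = 4.524 cmH2O·s/L.
C = Vt/(Pplat − PEEP) = 435.0 / (9.4 − 4) = 435.0/5.4 = 80.556 mL/cmH2O.
τ = R × C = 4.524 × 0.08056 L/cmH2O = 0.3645 s.
Fraction remaining = e^(−Te/τ) = e^(−0.74/0.3645) = 0.1313; trapped volume = 435.0 × 0.1313 = 57.116 mL.
Additional alveolar pressure from trapping ≈ V_trapped / C = 57.116 / 80.556 = 0.709 cmH2O.

0.7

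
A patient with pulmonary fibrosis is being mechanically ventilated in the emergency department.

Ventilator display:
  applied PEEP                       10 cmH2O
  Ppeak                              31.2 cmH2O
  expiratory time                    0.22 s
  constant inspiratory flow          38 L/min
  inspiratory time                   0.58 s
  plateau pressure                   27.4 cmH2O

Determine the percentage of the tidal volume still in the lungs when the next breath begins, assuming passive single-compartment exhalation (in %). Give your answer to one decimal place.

17.6

Flow: 38 L/min ÷ 60 = 0.6333 L/s.
Vt = flow × Ti = 0.6333 L/s × 0.58 s × 1000 mL/L = 367.31 mL.
R = (PIP − Pplat)/V̇ = (31.2 − 27.4) / 0.6333 = 3.8/0.6333 = 6.0 cmH2O·s/L.
C = Vt/(Pplat − PEEP) = 367.31 / (27.4 − 10) = 367.31/17.4 = 21.11 mL/cmH2O.
τ = R × C = 6.0 × 0.02111 L/cmH2O = 0.1267 s.
Fraction remaining at end-expiration = e^(−Te/τ) = e^(−0.22/0.1267) = 0.1762 → 17.62%.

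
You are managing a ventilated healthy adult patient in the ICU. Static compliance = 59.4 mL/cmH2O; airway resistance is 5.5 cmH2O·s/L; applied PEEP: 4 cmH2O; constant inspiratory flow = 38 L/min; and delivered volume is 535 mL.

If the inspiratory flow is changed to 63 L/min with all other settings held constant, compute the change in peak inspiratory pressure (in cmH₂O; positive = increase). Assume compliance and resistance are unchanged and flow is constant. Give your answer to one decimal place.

Flow: 38 L/min ÷ 60 = 0.6333 L/s.
New flow: 63 L/min ÷ 60 = 1.05 L/s.
PIP = Vt/C + R·V̇ + PEEP (constant-flow equation of motion).
Only the resistive term changes: ΔPIP = R × ΔV̇ = 5.5 × (1.05 − 0.6333) = 5.5 × 0.4167 = 2.292 cmH2O.

2.3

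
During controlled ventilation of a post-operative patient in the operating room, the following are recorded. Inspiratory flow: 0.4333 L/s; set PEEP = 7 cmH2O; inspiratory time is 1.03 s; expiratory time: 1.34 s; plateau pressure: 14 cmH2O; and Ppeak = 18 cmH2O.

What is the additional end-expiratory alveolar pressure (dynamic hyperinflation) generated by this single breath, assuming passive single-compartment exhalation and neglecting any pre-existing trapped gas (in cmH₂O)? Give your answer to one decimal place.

0.7

Vt = flow × Ti = 0.4333 L/s × 1.03 s × 1000 mL/L = 446.3 mL.
R = (PIP − Pplat)/V̇ = (18 − 14) / 0.4333 = 4.0/0.4333 = 9.231 cmH2O·s/L.
C = Vt/(Pplat − PEEP) = 446.3 / (14 − 7) = 446.3/7.0 = 63.757 mL/cmH2O.
τ = R × C = 9.231 × 0.06376 L/cmH2O = 0.5886 s.
Fraction remaining = e^(−Te/τ) = e^(−1.34/0.5886) = 0.1026; trapped volume = 446.3 × 0.1026 = 45.79 mL.
Additional alveolar pressure from trapping ≈ V_trapped / C = 45.79 / 63.757 = 0.7182 cmH2O.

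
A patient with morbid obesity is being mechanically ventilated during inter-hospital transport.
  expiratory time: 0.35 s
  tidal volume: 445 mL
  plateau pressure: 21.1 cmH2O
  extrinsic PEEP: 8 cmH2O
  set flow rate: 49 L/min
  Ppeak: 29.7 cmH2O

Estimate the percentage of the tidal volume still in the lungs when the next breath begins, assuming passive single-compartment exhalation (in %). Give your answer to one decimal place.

37.6

Flow: 49 L/min ÷ 60 = 0.8167 L/s.
R = (PIP − Pplat)/V̇ = (29.7 − 21.1) / 0.8167 = 8.6/0.8167 = 10.53 cmH2O·s/L.
C = Vt/(Pplat − PEEP) = 445.0 / (21.1 − 8) = 445.0/13.1 = 33.969 mL/cmH2O.
τ = R × C = 10.53 × 0.03397 L/cmH2O = 0.3577 s.
Fraction remaining at end-expiration = e^(−Te/τ) = e^(−0.35/0.3577) = 0.3759 → 37.59%.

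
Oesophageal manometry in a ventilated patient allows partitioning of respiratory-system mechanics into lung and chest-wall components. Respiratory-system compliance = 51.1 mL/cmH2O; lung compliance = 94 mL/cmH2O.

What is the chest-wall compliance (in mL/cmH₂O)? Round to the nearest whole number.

1/Ccw = 1/Crs − 1/CL.
1/Ccw = 1/51.1 − 1/94 = 0.008931.
Ccw = 111.97 mL/cmH2O.

112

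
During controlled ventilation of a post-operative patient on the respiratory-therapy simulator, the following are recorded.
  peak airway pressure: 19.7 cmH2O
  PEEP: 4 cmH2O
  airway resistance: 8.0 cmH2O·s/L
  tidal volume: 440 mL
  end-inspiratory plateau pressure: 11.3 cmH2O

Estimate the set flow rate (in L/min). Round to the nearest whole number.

63

flow = (PIP − Pplat) / Raw = (19.7 − 11.3) / 8.0 = 1.05 L/s × 60 = 63.0 L/min.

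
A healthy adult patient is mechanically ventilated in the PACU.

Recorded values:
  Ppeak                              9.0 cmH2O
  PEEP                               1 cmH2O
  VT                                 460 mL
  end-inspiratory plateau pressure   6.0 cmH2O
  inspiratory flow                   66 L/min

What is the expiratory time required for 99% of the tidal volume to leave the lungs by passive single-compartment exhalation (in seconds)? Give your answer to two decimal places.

Flow: 66 L/min ÷ 60 = 1.1 L/s.
R = (PIP − Pplat)/V̇ = (9.0 − 6.0) / 1.1 = 3.0/1.1 = 2.727 cmH2O·s/L.
C = Vt/(Pplat − PEEP) = 460.0 / (6.0 − 1) = 460.0/5.0 = 92.0 mL/cmH2O.
τ = R × C = 2.727 × 0.092 L/cmH2O = 0.2509 s.
t = −τ·ln(1 − 0.99) = −0.2509·ln(0.01) = 1.155 s.

1.16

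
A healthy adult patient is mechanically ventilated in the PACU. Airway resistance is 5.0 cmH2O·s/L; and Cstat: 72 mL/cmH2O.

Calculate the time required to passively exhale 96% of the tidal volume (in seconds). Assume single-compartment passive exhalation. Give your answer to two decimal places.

τ = R × C = 5.0 × 72 mL/cmH2O = 5.0 × 0.072 L/cmH2O = 0.36 s.
Exhaled fraction f = 1 − e^(−t/τ) → t = −τ·ln(1 − f) = −0.36·ln(0.04) = 1.159 s.

1.16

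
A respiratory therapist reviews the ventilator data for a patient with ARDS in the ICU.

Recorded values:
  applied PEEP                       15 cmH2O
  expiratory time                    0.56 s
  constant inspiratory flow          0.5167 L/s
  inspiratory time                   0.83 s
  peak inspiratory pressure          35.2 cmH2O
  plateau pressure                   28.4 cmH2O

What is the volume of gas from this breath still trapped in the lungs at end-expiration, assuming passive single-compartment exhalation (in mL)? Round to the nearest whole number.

Vt = flow × Ti = 0.5167 L/s × 0.83 s × 1000 mL/L = 428.86 mL.
R = (PIP − Pplat)/V̇ = (35.2 − 28.4) / 0.5167 = 6.8/0.5167 = 13.16 cmH2O·s/L.
C = Vt/(Pplat − PEEP) = 428.86 / (28.4 − 15) = 428.86/13.4 = 32.004 mL/cmH2O.
τ = R × C = 13.16 × 0.032 L/cmH2O = 0.4211 s.
Fraction remaining = e^(−Te/τ) = e^(−0.56/0.4211) = 0.2645.
Trapped volume = 428.86 × 0.2645 = 113.43 mL.

113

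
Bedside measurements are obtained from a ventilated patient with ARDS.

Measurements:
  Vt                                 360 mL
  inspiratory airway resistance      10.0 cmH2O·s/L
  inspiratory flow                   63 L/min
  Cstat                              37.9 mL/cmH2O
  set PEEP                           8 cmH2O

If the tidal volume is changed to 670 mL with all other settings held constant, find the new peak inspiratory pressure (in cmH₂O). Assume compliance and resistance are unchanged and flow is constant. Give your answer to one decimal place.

36.2

Flow: 63 L/min ÷ 60 = 1.05 L/s.
PIP = Vt/C + R·V̇ + PEEP (constant-flow equation of motion).
Only the elastic term changes: ΔPIP = ΔVt / C = (670 − 360) / 37.9 = 8.179 cmH2O.
Original PIP = 360/37.9 + 10.0×1.05 + 8 = 27.999 cmH2O; new PIP = 27.999 + (8.179) = 36.178 cmH2O.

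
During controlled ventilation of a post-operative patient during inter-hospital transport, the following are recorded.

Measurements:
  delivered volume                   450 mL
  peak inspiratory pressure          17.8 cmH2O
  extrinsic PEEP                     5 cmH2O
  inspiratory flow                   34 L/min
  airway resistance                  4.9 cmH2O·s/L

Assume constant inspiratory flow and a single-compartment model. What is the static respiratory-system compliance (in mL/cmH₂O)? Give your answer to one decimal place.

44.9

Flow: 34 L/min ÷ 60 = 0.5667 L/s.
Equation of motion (constant flow): PIP = Vt/C + R·V̇ + PEEP.
Vt/C = PIP − R·V̇ − PEEP = 17.8 − 4.9×0.5667 − 5 = 17.8 − 2.777 − 5 = 10.023 cmH2O.
C = Vt / 10.023 = 450 / 10.023 = 44.897 mL/cmH2O.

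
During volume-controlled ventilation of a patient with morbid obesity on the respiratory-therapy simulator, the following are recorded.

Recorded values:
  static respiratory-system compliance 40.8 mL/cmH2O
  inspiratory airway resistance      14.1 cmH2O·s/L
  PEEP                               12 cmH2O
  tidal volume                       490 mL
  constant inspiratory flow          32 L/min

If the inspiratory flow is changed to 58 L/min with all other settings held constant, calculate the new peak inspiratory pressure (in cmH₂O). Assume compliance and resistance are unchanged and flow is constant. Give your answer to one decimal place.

Flow: 32 L/min ÷ 60 = 0.5333 L/s.
New flow: 58 L/min ÷ 60 = 0.9667 L/s.
PIP = Vt/C + R·V̇ + PEEP (constant-flow equation of motion).
Only the resistive term changes: ΔPIP = R × ΔV̇ = 14.1 × (0.9667 − 0.5333) = 14.1 × 0.4334 = 6.111 cmH2O.
Original PIP = 490/40.8 + 14.1×0.5333 + 12 = 31.529 cmH2O; new PIP = 31.529 + (6.111) = 37.64 cmH2O.

37.6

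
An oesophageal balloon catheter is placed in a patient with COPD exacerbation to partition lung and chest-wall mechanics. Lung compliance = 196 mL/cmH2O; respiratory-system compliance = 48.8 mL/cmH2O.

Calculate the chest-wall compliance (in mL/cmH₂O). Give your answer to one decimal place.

1/Ccw = 1/Crs − 1/CL.
1/Ccw = 1/48.8 − 1/196 = 0.01539.
Ccw = 64.977 mL/cmH2O.

65.0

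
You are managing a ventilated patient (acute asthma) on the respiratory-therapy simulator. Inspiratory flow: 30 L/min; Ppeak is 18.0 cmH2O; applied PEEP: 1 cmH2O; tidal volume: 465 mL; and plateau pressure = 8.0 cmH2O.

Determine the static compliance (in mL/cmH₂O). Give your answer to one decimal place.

Cstat = Vt / (Pplat − PEEP) = 465 / (8.0 − 1) = 465 / 7.0 = 66.429 mL/cmH2O.

66.4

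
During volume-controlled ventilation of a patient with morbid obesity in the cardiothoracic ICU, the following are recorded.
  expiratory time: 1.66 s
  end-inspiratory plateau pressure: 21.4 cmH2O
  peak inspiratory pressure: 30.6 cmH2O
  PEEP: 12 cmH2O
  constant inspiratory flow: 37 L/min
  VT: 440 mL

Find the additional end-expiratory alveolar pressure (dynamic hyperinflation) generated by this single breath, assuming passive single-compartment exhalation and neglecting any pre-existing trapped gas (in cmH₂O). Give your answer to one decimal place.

0.9

Flow: 37 L/min ÷ 60 = 0.6167 L/s.
R = (PIP − Pplat)/V̇ = (30.6 − 21.4) / 0.6167 = 9.2/0.6167 = 14.918 cmH2O·s/L.
C = Vt/(Pplat − PEEP) = 440.0 / (21.4 − 12) = 440.0/9.4 = 46.809 mL/cmH2O.
τ = R × C = 14.918 × 0.04681 L/cmH2O = 0.6983 s.
Fraction remaining = e^(−Te/τ) = e^(−1.66/0.6983) = 0.09281; trapped volume = 440.0 × 0.09281 = 40.836 mL.
Additional alveolar pressure from trapping ≈ V_trapped / C = 40.836 / 46.809 = 0.8724 cmH2O.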